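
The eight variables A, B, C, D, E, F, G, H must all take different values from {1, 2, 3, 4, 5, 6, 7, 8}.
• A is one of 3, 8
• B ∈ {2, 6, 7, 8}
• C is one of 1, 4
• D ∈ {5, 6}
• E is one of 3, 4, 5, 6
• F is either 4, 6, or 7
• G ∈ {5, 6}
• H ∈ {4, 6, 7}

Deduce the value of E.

Among the 8 variables, 1 fits only C (and all 8 values in {1, 2, 3, 4, 5, 6, 7, 8} must be used), so C = 1.
The 7 still-open variables draw from only 7 values {2, 3, 4, 5, 6, 7, 8}, so each is used; only B can be 2, hence B = 2.
Among the 6 still-open variables, 8 fits only A (and all 6 values in {3, 4, 5, 6, 7, 8} must be used), so A = 8.
The 5 still-open variables draw from only 5 values {3, 4, 5, 6, 7}, so each is used; only E can be 3, hence E = 3.

3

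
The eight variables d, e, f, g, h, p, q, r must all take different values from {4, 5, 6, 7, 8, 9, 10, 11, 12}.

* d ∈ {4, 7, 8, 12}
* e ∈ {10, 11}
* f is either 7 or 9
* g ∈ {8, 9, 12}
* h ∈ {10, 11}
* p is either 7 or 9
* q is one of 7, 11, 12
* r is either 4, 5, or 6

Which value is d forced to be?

4

The 2 variables e and h are confined to {10, 11}, which locks those values in; drop them from q.
f and p share exactly the 2 values {7, 9}; by pigeonhole those values go to them, so strike 7, 9 from d, g, q.
q must be 12 (only option left). Strike 12 from d, g.
g has just one choice, so g = 8. So d can't be 8.
So d = 4.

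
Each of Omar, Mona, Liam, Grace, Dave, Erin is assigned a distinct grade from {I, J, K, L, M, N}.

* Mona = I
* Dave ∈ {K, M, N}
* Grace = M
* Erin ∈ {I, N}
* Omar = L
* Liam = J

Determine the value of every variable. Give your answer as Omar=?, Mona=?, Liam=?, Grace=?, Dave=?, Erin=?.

Omar must be L (only option left).
Mona must be I (only option left). So Erin can't be I.
Liam has just one choice, so Liam = J.
Grace must be M (only option left). Remove M from Dave.
That leaves Erin = N. Remove N from Dave.
That leaves Dave = K.

Omar=L, Mona=I, Liam=J, Grace=M, Dave=K, Erin=N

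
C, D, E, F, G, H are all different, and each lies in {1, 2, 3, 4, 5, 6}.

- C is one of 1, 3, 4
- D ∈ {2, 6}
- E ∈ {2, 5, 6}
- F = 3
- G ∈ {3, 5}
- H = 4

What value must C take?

1

F has just one choice, so F = 3. Strike 3 from C, G.
G must be 5 (only option left). Remove 5 from E.
That leaves H = 4. Eliminate 4 elsewhere: C.
So C = 1.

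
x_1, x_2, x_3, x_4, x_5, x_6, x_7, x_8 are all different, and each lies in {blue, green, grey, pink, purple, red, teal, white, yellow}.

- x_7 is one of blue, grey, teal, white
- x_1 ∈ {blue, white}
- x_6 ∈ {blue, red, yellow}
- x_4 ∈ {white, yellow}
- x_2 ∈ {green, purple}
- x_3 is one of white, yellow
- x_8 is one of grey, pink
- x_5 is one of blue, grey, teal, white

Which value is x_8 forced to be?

pink

The 2 variables x_3 and x_4 are confined to {white, yellow}, which locks those values in; drop them from x_1, x_5, x_6, x_7.
x_1 must be blue (only option left). Strike blue from x_5, x_6, x_7.
That leaves x_6 = red.
The 2 variables x_5 and x_7 are confined to {grey, teal}, which locks those values in; drop them from x_8.
So x_8 = pink.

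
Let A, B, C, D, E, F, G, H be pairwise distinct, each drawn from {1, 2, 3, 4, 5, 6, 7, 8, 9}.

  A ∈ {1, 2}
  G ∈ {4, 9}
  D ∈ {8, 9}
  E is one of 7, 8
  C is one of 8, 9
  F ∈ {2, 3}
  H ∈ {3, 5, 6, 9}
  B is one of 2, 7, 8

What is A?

1

C and D share exactly the 2 values {8, 9}; by pigeonhole those values go to them, so strike 8, 9 from B, E, G, H.
E has just one choice, so E = 7. So B can't be 7.
G has just one choice, so G = 4.
That leaves B = 2. So A, F can't be 2.
So A = 1.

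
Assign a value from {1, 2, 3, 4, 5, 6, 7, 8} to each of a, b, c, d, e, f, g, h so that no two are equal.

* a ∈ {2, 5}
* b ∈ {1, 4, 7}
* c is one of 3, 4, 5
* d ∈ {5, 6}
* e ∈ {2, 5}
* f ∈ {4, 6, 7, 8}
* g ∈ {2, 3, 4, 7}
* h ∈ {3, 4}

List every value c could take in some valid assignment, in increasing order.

3, 4

The 8 variables draw from only 8 values {1, 2, 3, 4, 5, 6, 7, 8}, so each is used; only b can be 1, hence b = 1.
The 7 still-open variables draw from only 7 values {2, 3, 4, 5, 6, 7, 8}, so each is used; only f can be 8, hence f = 8.
Among the 6 still-open variables, 6 fits only d (and all 6 values in {2, 3, 4, 5, 6, 7} must be used), so d = 6.
The 5 still-open variables together cover exactly {2, 3, 4, 5, 7} — 5 values for 5 variables — and 7 appears only in g's list, so g = 7.
a and e share exactly the 2 values {2, 5}; by pigeonhole those values go to them, so strike 2, 5 from c.
No further eliminations apply; c can still be any of 3, 4.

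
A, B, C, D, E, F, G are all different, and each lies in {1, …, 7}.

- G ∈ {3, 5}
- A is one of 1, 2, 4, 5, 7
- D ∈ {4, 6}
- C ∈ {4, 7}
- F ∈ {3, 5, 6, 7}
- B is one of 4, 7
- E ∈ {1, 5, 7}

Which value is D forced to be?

6

The 7 variables draw from only 7 values {1, 2, 3, 4, 5, 6, 7}, so each is used; only A can be 2, hence A = 2.
The 6 still-open variables together cover exactly {1, 3, 4, 5, 6, 7} — 6 values for 6 variables — and 1 appears only in E's list, so E = 1.
B and C between them cover only {4, 7} — a naked pair. Remove those values from D, F.
So D = 6.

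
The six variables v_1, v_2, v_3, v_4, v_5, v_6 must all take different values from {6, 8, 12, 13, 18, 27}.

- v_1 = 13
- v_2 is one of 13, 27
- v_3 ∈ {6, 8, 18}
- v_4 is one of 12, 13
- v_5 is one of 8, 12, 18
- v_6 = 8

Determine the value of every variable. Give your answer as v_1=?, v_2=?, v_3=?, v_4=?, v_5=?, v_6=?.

v_1=13, v_2=27, v_3=6, v_4=12, v_5=18, v_6=8

v_1's domain is down to {13}, so v_1 = 13. So v_2, v_4 can't be 13.
That leaves v_2 = 27.
v_4 must be 12 (only option left). Eliminate 12 elsewhere: v_5.
That leaves v_6 = 8. Remove 8 from v_3, v_5.
That leaves v_5 = 18. Strike 18 from v_3.
v_3 has just one choice, so v_3 = 6.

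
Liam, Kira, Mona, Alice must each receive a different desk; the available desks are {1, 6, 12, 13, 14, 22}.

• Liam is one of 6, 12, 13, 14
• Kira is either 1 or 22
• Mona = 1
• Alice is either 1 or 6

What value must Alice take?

6

Mona has just one choice, so Mona = 1. So Kira, Alice can't be 1.
So Alice = 6.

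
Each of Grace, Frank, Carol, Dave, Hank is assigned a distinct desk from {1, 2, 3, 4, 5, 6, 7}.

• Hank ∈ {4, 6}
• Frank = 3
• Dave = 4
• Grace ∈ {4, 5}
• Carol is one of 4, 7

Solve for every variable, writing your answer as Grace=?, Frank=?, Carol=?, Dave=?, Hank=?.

Grace=5, Frank=3, Carol=7, Dave=4, Hank=6

Frank must be 3 (only option left).
Dave must be 4 (only option left). Remove 4 from Grace, Carol, Hank.
Hank has just one choice, so Hank = 6.
Grace has just one choice, so Grace = 5.
Carol must be 7 (only option left).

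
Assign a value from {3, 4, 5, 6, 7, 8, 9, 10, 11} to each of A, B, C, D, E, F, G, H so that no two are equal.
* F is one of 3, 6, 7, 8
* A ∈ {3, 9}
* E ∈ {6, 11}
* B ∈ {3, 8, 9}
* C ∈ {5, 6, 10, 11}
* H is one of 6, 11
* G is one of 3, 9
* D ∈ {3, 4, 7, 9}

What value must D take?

4

The 2 variables A and G are confined to {3, 9}, which locks those values in; drop them from B, D, F.
That leaves B = 8. Strike 8 from F.
The 2 variables E and H are confined to {6, 11}, which locks those values in; drop them from C, F.
That leaves F = 7. Remove 7 from D.
So D = 4.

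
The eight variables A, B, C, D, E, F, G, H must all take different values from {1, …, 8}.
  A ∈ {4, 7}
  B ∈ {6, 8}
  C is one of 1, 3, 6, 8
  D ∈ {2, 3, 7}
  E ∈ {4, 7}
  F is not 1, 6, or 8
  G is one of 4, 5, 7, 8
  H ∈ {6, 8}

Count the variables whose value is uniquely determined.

The 8 variables draw from only 8 values {1, 2, 3, 4, 5, 6, 7, 8}, so each is used; only C can be 1, hence C = 1.
A and E share exactly the 2 values {4, 7}; by pigeonhole those values go to them, so strike 4, 7 from D, F, G.
B and H between them cover only {6, 8} — a naked pair. Remove those values from G.
G must be 5 (only option left). Eliminate 5 elsewhere: F.
Determined: C=1, G=5. The other variables each still have more than one consistent value. That makes 2.

2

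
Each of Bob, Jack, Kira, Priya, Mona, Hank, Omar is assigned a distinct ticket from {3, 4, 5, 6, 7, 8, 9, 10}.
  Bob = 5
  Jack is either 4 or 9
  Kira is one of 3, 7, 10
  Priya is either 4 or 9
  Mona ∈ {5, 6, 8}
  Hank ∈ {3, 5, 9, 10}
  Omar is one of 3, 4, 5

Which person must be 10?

Bob must be 5 (only option left). Remove 5 from Mona, Hank, Omar.
Jack and Priya share exactly the 2 values {4, 9}; by pigeonhole those values go to them, so strike 4, 9 from Hank, Omar.
That leaves Omar = 3. Eliminate 3 elsewhere: Kira, Hank.
So 10 goes to Hank.

Hank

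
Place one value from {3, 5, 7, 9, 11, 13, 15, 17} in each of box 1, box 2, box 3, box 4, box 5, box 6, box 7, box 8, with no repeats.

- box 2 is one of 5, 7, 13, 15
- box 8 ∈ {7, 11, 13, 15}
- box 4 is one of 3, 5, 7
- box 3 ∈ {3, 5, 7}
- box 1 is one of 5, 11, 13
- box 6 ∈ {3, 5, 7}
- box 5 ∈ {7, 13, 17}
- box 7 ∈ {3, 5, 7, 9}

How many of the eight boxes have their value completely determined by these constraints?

2

The 8 variables draw from only 8 values {3, 5, 7, 9, 11, 13, 15, 17}, so each is used; only box 7 can be 9, hence box 7 = 9.
The 7 still-open variables draw from only 7 values {3, 5, 7, 11, 13, 15, 17}, so each is used; only box 5 can be 17, hence box 5 = 17.
box 3, box 4, box 6 between them cover only {3, 5, 7} — a naked triple. Remove those values from box 1, box 2, box 8.
Determined: box 5=17, box 7=9. The other boxes each still have more than one consistent value. That makes 2.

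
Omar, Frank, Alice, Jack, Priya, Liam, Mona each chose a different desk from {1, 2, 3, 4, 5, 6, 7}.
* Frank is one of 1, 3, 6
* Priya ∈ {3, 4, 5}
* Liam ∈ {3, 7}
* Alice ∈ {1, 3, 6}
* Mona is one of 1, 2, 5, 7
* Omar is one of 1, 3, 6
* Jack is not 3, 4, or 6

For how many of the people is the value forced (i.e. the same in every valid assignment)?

Among the 7 variables, 4 fits only Priya (and all 7 values in {1, 2, 3, 4, 5, 6, 7} must be used), so Priya = 4.
The 3 variables Omar, Frank, Alice are confined to {1, 3, 6}, which locks those values in; drop them from Jack, Liam, Mona.
That leaves Liam = 7. Strike 7 from Jack, Mona.
Determined: Priya=4, Liam=7. The other people each still have more than one consistent value. That makes 2.

2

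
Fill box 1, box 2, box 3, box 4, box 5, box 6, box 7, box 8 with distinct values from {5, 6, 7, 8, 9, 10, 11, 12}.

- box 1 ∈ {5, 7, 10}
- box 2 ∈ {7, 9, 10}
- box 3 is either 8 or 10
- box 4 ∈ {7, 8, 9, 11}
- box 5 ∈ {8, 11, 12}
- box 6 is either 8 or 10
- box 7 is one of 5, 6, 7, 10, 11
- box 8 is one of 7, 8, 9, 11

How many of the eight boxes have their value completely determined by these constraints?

The 8 variables draw from only 8 values {5, 6, 7, 8, 9, 10, 11, 12}, so each is used; only box 7 can be 6, hence box 7 = 6.
The 7 still-open variables draw from only 7 values {5, 7, 8, 9, 10, 11, 12}, so each is used; only box 1 can be 5, hence box 1 = 5.
The 6 still-open variables draw from only 6 values {7, 8, 9, 10, 11, 12}, so each is used; only box 5 can be 12, hence box 5 = 12.
box 3 and box 6 between them cover only {8, 10} — a naked pair. Remove those values from box 2, box 4, box 8.
Determined: box 1=5, box 5=12, box 7=6. The other boxes each still have more than one consistent value. That makes 3.

3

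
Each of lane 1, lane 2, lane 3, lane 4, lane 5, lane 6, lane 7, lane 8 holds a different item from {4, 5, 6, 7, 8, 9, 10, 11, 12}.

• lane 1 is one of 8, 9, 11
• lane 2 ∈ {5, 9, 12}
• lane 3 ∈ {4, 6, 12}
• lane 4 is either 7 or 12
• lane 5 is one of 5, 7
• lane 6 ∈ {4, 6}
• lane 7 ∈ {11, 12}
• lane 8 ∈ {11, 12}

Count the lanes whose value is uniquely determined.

4

The 8 variables together cover exactly {4, 5, 6, 7, 8, 9, 11, 12} — 8 values for 8 variables — and 8 appears only in lane 1's list, so lane 1 = 8.
Among the 7 still-open variables, 9 fits only lane 2 (and all 7 values in {4, 5, 6, 7, 9, 11, 12} must be used), so lane 2 = 9.
The 6 still-open variables together cover exactly {4, 5, 6, 7, 11, 12} — 6 values for 6 variables — and 5 appears only in lane 5's list, so lane 5 = 5.
The 5 still-open variables draw from only 5 values {4, 6, 7, 11, 12}, so each is used; only lane 4 can be 7, hence lane 4 = 7.
The 2 variables lane 7 and lane 8 are confined to {11, 12}, which locks those values in; drop them from lane 3.
Determined: lane 1=8, lane 2=9, lane 4=7, lane 5=5. The other lanes each still have more than one consistent value. That makes 4.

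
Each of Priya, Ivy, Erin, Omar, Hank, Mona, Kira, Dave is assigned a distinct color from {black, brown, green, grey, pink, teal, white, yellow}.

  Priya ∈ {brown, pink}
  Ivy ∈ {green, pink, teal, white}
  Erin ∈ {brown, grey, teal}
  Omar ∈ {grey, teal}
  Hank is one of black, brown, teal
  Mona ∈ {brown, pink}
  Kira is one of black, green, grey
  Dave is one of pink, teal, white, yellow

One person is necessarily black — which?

The 8 variables draw from only 8 values {black, brown, green, grey, pink, teal, white, yellow}, so each is used; only Dave can be yellow, hence Dave = yellow.
The 7 still-open variables together cover exactly {black, brown, green, grey, pink, teal, white} — 7 values for 7 variables — and white appears only in Ivy's list, so Ivy = white.
Among the 6 still-open variables, green fits only Kira (and all 6 values in {black, brown, green, grey, pink, teal} must be used), so Kira = green.
Among the 5 still-open variables, black fits only Hank (and all 5 values in {black, brown, grey, pink, teal} must be used), so Hank = black.

Hank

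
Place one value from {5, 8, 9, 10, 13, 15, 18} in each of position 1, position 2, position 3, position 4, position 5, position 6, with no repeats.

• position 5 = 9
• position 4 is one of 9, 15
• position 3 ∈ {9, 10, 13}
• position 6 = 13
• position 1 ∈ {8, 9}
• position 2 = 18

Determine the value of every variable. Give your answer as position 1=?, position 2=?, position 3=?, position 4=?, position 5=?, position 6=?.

position 1=8, position 2=18, position 3=10, position 4=15, position 5=9, position 6=13

position 2 has just one choice, so position 2 = 18.
position 5 must be 9 (only option left). Remove 9 from position 1, position 3, position 4.
position 6's domain is down to {13}, so position 6 = 13. Strike 13 from position 3.
position 1's domain is down to {8}, so position 1 = 8.
position 3 must be 10 (only option left).
That leaves position 4 = 15.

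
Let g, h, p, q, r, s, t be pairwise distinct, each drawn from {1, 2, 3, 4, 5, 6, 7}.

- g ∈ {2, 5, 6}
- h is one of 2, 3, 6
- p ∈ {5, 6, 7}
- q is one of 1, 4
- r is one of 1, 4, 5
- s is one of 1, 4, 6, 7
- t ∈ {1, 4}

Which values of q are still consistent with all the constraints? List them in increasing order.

1, 4

The 7 variables draw from only 7 values {1, 2, 3, 4, 5, 6, 7}, so each is used; only h can be 3, hence h = 3.
Among the 6 still-open variables, 2 fits only g (and all 6 values in {1, 2, 4, 5, 6, 7} must be used), so g = 2.
q and t between them cover only {1, 4} — a naked pair. Remove those values from r, s.
That leaves r = 5. Strike 5 from p.
No further eliminations apply; q can still be any of 1, 4.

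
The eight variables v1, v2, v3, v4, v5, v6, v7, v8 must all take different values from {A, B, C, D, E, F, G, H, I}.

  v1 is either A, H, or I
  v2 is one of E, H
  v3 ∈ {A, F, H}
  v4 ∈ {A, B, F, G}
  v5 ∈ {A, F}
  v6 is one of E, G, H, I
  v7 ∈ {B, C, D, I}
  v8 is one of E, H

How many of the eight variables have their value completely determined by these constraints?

v2 and v8 share exactly the 2 values {E, H}; by pigeonhole those values go to them, so strike E, H from v1, v3, v6.
The 2 variables v3 and v5 are confined to {A, F}, which locks those values in; drop them from v1, v4.
v1 must be I (only option left). Strike I from v6, v7.
v6's domain is down to {G}, so v6 = G. Remove G from v4.
That leaves v4 = B. Remove B from v7.
Determined: v1=I, v4=B, v6=G. The other variables each still have more than one consistent value. That makes 3.

3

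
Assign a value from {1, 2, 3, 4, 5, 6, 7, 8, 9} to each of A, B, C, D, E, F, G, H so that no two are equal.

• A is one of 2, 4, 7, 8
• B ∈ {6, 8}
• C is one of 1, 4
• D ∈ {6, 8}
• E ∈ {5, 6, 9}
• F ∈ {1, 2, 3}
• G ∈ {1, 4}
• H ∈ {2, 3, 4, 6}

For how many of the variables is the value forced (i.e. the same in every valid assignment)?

B and D share exactly the 2 values {6, 8}; by pigeonhole those values go to them, so strike 6, 8 from A, E, H.
C and G share exactly the 2 values {1, 4}; by pigeonhole those values go to them, so strike 1, 4 from A, F, H.
F and H share exactly the 2 values {2, 3}; by pigeonhole those values go to them, so strike 2, 3 from A.
A must be 7 (only option left).
Determined: A=7. The other variables each still have more than one consistent value. That makes 1.

1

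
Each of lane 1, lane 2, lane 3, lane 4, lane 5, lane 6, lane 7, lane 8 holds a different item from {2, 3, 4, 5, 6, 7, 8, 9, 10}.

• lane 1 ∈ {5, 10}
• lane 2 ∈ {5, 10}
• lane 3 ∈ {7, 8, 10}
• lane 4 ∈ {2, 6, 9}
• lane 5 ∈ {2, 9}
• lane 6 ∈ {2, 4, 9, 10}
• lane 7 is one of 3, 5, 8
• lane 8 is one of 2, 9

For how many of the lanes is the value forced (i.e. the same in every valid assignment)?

2

The 2 variables lane 1 and lane 2 are confined to {5, 10}, which locks those values in; drop them from lane 3, lane 6, lane 7.
lane 5 and lane 8 share exactly the 2 values {2, 9}; by pigeonhole those values go to them, so strike 2, 9 from lane 4, lane 6.
lane 4's domain is down to {6}, so lane 4 = 6.
lane 6 must be 4 (only option left).
Determined: lane 4=6, lane 6=4. The other lanes each still have more than one consistent value. That makes 2.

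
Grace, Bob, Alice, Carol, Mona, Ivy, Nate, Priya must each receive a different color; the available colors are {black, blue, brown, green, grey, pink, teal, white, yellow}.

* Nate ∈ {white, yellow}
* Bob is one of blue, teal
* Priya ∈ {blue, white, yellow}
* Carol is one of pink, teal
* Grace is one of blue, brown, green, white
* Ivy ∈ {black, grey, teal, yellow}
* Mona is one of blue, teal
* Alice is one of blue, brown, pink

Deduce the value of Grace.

green

The 2 variables Bob and Mona are confined to {blue, teal}, which locks those values in; drop them from Grace, Alice, Carol, Ivy, Priya.
Carol has just one choice, so Carol = pink. Strike pink from Alice.
Alice has just one choice, so Alice = brown. So Grace can't be brown.
Nate and Priya share exactly the 2 values {white, yellow}; by pigeonhole those values go to them, so strike white, yellow from Grace, Ivy.
So Grace = green.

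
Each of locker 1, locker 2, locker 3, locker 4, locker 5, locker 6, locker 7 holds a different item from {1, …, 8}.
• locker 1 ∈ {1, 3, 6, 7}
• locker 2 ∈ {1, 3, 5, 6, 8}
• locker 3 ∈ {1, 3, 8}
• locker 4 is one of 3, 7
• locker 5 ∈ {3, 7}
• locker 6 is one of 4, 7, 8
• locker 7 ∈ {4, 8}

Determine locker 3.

The 7 variables draw from only 7 values {1, 3, 4, 5, 6, 7, 8}, so each is used; only locker 2 can be 5, hence locker 2 = 5.
Among the 6 still-open variables, 6 fits only locker 1 (and all 6 values in {1, 3, 4, 6, 7, 8} must be used), so locker 1 = 6.
The 5 still-open variables draw from only 5 values {1, 3, 4, 7, 8}, so each is used; only locker 3 can be 1, hence locker 3 = 1.

1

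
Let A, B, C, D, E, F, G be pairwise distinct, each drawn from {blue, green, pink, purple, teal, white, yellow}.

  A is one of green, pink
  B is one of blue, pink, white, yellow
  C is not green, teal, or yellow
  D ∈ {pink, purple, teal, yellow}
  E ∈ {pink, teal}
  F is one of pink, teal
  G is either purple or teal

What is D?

The 7 variables draw from only 7 values {blue, green, pink, purple, teal, white, yellow}, so each is used; only A can be green, hence A = green.
E and F share exactly the 2 values {pink, teal}; by pigeonhole those values go to them, so strike pink, teal from B, C, D, G.
G has just one choice, so G = purple. Remove purple from C, D.
So D = yellow.

yellow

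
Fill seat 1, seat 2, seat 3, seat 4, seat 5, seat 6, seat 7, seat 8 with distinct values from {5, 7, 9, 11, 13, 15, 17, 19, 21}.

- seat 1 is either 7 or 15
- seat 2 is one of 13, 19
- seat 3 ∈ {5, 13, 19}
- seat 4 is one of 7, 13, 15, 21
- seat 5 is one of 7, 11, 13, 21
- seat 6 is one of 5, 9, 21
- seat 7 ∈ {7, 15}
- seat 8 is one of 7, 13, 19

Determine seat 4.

Among the 8 variables, 9 fits only seat 6 (and all 8 values in {5, 7, 9, 11, 13, 15, 19, 21} must be used), so seat 6 = 9.
Among the 7 still-open variables, 5 fits only seat 3 (and all 7 values in {5, 7, 11, 13, 15, 19, 21} must be used), so seat 3 = 5.
Among the 6 still-open variables, 11 fits only seat 5 (and all 6 values in {7, 11, 13, 15, 19, 21} must be used), so seat 5 = 11.
The 5 still-open variables together cover exactly {7, 13, 15, 19, 21} — 5 values for 5 variables — and 21 appears only in seat 4's list, so seat 4 = 21.

21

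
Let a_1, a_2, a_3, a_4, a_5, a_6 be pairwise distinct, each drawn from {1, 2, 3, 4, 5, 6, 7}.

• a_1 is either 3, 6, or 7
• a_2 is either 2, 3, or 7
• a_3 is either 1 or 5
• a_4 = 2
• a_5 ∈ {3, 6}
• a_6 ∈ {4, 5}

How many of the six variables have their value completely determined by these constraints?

1

a_4 has just one choice, so a_4 = 2. Remove 2 from a_2.
Determined: a_4=2. The other variables each still have more than one consistent value. That makes 1.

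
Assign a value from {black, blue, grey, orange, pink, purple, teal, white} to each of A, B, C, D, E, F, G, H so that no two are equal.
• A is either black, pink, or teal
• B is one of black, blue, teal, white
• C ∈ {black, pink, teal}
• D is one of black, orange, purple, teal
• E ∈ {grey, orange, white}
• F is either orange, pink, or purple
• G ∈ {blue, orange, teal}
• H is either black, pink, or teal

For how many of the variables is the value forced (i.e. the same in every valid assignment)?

The 8 variables together cover exactly {black, blue, grey, orange, pink, purple, teal, white} — 8 values for 8 variables — and grey appears only in E's list, so E = grey.
Among the 7 still-open variables, white fits only B (and all 7 values in {black, blue, orange, pink, purple, teal, white} must be used), so B = white.
Among the 6 still-open variables, blue fits only G (and all 6 values in {black, blue, orange, pink, purple, teal} must be used), so G = blue.
A, C, H share exactly the 3 values {black, pink, teal}; by pigeonhole those values go to them, so strike black, pink, teal from D, F.
Determined: B=white, E=grey, G=blue. The other variables each still have more than one consistent value. That makes 3.

3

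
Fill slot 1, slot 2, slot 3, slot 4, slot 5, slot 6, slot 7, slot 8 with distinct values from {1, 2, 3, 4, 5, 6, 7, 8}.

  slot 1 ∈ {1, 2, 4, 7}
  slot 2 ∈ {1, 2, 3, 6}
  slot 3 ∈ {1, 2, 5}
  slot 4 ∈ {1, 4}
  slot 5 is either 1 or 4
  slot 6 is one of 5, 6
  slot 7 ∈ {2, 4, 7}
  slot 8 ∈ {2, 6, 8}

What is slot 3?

5

The 8 variables together cover exactly {1, 2, 3, 4, 5, 6, 7, 8} — 8 values for 8 variables — and 3 appears only in slot 2's list, so slot 2 = 3.
Among the 7 still-open variables, 8 fits only slot 8 (and all 7 values in {1, 2, 4, 5, 6, 7, 8} must be used), so slot 8 = 8.
The 6 still-open variables draw from only 6 values {1, 2, 4, 5, 6, 7}, so each is used; only slot 6 can be 6, hence slot 6 = 6.
The 5 still-open variables draw from only 5 values {1, 2, 4, 5, 7}, so each is used; only slot 3 can be 5, hence slot 3 = 5.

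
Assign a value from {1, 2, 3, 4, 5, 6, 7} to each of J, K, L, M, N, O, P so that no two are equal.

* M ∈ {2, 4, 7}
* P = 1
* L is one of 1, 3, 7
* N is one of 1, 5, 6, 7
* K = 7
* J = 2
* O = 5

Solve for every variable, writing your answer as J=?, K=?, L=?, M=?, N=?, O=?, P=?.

J=2, K=7, L=3, M=4, N=6, O=5, P=1

J must be 2 (only option left). Remove 2 from M.
K has just one choice, so K = 7. So L, M, N can't be 7.
M must be 4 (only option left).
That leaves O = 5. So N can't be 5.
That leaves P = 1. So L, N can't be 1.
L's domain is down to {3}, so L = 3.
That leaves N = 6.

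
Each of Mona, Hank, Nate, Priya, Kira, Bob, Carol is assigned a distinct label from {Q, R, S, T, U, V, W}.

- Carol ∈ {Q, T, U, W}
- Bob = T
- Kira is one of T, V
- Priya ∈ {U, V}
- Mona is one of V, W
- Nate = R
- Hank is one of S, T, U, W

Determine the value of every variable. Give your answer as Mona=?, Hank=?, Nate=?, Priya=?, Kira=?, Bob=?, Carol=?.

Nate has just one choice, so Nate = R.
That leaves Bob = T. Eliminate T elsewhere: Hank, Kira, Carol.
That leaves Kira = V. Strike V from Mona, Priya.
Mona has just one choice, so Mona = W. Eliminate W elsewhere: Hank, Carol.
Priya's domain is down to {U}, so Priya = U. Remove U from Hank, Carol.
Carol has just one choice, so Carol = Q.
Hank must be S (only option left).

Mona=W, Hank=S, Nate=R, Priya=U, Kira=V, Bob=T, Carol=Q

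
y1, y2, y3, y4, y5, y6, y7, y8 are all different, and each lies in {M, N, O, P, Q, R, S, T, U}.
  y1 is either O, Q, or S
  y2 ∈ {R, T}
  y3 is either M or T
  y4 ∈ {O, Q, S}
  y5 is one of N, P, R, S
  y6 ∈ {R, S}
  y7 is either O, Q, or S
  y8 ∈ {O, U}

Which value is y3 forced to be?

y1, y4, y7 between them cover only {O, Q, S} — a naked triple. Remove those values from y5, y6, y8.
That leaves y6 = R. Strike R from y2, y5.
y8 has just one choice, so y8 = U.
y2's domain is down to {T}, so y2 = T. Remove T from y3.
So y3 = M.

M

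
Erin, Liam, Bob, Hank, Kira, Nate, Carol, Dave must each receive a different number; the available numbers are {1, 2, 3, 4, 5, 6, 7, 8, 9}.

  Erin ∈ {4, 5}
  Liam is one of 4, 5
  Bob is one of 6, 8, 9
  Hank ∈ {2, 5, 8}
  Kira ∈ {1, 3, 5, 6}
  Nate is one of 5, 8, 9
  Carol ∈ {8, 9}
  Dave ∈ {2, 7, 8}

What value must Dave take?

7

Erin and Liam between them cover only {4, 5} — a naked pair. Remove those values from Hank, Kira, Nate.
The 2 variables Nate and Carol are confined to {8, 9}, which locks those values in; drop them from Bob, Hank, Dave.
Bob must be 6 (only option left). Remove 6 from Kira.
That leaves Hank = 2. Eliminate 2 elsewhere: Dave.
So Dave = 7.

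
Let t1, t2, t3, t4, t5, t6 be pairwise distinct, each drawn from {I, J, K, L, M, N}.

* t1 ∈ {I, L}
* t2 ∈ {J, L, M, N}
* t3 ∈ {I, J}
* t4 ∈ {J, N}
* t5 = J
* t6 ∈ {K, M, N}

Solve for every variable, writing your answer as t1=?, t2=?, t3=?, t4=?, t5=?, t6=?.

t1=L, t2=M, t3=I, t4=N, t5=J, t6=K

t5's domain is down to {J}, so t5 = J. So t2, t3, t4 can't be J.
t3's domain is down to {I}, so t3 = I. Strike I from t1.
That leaves t4 = N. So t2, t6 can't be N.
That leaves t1 = L. Remove L from t2.
That leaves t2 = M. Eliminate M elsewhere: t6.
t6 has just one choice, so t6 = K.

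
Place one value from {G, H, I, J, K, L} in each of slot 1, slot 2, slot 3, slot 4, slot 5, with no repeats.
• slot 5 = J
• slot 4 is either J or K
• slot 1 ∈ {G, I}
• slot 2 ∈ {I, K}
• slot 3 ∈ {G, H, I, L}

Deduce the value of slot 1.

slot 5 must be J (only option left). Remove J from slot 4.
slot 4 has just one choice, so slot 4 = K. So slot 2 can't be K.
slot 2 has just one choice, so slot 2 = I. So slot 1, slot 3 can't be I.
So slot 1 = G.

G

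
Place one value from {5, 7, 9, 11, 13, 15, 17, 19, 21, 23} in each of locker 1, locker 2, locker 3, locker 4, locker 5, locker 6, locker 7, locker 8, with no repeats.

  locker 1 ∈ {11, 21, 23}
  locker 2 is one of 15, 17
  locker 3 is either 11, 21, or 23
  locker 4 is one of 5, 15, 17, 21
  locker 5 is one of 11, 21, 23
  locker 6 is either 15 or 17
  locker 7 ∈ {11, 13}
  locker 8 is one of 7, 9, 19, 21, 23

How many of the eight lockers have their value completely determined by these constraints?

The 2 variables locker 2 and locker 6 are confined to {15, 17}, which locks those values in; drop them from locker 4.
The 3 variables locker 1, locker 3, locker 5 are confined to {11, 21, 23}, which locks those values in; drop them from locker 4, locker 7, locker 8.
locker 4 must be 5 (only option left).
locker 7's domain is down to {13}, so locker 7 = 13.
Determined: locker 4=5, locker 7=13. The other lockers each still have more than one consistent value. That makes 2.

2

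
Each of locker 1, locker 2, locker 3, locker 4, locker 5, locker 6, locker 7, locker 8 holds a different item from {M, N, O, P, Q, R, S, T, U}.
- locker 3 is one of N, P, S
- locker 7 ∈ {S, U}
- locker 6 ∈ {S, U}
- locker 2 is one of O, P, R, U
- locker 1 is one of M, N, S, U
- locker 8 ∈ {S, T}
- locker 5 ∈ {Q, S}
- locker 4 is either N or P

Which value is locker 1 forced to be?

locker 6 and locker 7 share exactly the 2 values {S, U}; by pigeonhole those values go to them, so strike S, U from locker 1, locker 2, locker 3, locker 5, locker 8.
locker 5's domain is down to {Q}, so locker 5 = Q.
locker 8 has just one choice, so locker 8 = T.
locker 3 and locker 4 between them cover only {N, P} — a naked pair. Remove those values from locker 1, locker 2.
So locker 1 = M.

M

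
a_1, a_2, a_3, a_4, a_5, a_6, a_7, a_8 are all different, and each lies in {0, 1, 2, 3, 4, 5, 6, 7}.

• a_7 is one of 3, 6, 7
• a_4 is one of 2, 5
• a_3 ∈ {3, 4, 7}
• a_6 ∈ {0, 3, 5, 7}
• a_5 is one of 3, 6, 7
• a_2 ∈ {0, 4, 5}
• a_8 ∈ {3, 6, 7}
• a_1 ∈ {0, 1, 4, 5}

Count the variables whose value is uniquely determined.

3

The 8 variables draw from only 8 values {0, 1, 2, 3, 4, 5, 6, 7}, so each is used; only a_1 can be 1, hence a_1 = 1.
The 7 still-open variables together cover exactly {0, 2, 3, 4, 5, 6, 7} — 7 values for 7 variables — and 2 appears only in a_4's list, so a_4 = 2.
a_5, a_7, a_8 between them cover only {3, 6, 7} — a naked triple. Remove those values from a_3, a_6.
a_3 must be 4 (only option left). Eliminate 4 elsewhere: a_2.
Determined: a_1=1, a_3=4, a_4=2. The other variables each still have more than one consistent value. That makes 3.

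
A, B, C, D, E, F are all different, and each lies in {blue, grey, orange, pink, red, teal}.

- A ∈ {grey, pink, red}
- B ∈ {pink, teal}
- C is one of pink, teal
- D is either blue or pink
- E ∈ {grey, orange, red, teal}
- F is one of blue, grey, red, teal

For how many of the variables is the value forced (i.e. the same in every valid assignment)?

The 6 variables draw from only 6 values {blue, grey, orange, pink, red, teal}, so each is used; only E can be orange, hence E = orange.
The 2 variables B and C are confined to {pink, teal}, which locks those values in; drop them from A, D, F.
D has just one choice, so D = blue. Strike blue from F.
Determined: D=blue, E=orange. The other variables each still have more than one consistent value. That makes 2.

2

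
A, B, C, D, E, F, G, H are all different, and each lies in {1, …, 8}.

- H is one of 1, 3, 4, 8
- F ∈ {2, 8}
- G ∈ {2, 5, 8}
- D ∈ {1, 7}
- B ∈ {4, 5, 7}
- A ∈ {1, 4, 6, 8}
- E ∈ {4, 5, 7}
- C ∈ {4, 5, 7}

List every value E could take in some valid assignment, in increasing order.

4, 5, 7

Among the 8 variables, 3 fits only H (and all 8 values in {1, 2, 3, 4, 5, 6, 7, 8} must be used), so H = 3.
Among the 7 still-open variables, 6 fits only A (and all 7 values in {1, 2, 4, 5, 6, 7, 8} must be used), so A = 6.
The 6 still-open variables together cover exactly {1, 2, 4, 5, 7, 8} — 6 values for 6 variables — and 1 appears only in D's list, so D = 1.
B, C, E between them cover only {4, 5, 7} — a naked triple. Remove those values from G.
No further eliminations apply; E can still be any of 4, 5, 7.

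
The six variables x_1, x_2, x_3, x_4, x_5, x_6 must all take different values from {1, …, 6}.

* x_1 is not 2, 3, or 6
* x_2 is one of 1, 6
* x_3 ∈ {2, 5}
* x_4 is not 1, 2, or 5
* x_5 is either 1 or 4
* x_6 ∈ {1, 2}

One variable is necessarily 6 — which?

x_2

The 6 variables draw from only 6 values {1, 2, 3, 4, 5, 6}, so each is used; only x_4 can be 3, hence x_4 = 3.
The 5 still-open variables draw from only 5 values {1, 2, 4, 5, 6}, so each is used; only x_2 can be 6, hence x_2 = 6.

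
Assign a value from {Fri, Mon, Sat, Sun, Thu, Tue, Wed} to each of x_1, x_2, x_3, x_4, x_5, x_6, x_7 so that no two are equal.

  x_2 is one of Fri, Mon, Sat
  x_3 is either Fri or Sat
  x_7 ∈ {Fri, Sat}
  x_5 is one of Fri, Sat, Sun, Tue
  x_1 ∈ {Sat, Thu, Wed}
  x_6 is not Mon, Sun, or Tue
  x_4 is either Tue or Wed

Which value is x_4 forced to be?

Tue

The 7 variables together cover exactly {Fri, Mon, Sat, Sun, Thu, Tue, Wed} — 7 values for 7 variables — and Mon appears only in x_2's list, so x_2 = Mon.
Among the 6 still-open variables, Sun fits only x_5 (and all 6 values in {Fri, Sat, Sun, Thu, Tue, Wed} must be used), so x_5 = Sun.
The 5 still-open variables draw from only 5 values {Fri, Sat, Thu, Tue, Wed}, so each is used; only x_4 can be Tue, hence x_4 = Tue.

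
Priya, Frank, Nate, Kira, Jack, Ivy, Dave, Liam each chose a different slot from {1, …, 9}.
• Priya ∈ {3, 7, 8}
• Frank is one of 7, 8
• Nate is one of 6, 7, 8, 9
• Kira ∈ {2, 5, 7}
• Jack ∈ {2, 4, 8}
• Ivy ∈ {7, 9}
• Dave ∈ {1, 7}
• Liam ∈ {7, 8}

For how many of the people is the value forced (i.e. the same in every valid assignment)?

4

Frank and Liam share exactly the 2 values {7, 8}; by pigeonhole those values go to them, so strike 7, 8 from Priya, Nate, Kira, Jack, Ivy, Dave.
That leaves Priya = 3.
Ivy's domain is down to {9}, so Ivy = 9. Remove 9 from Nate.
That leaves Dave = 1.
Nate has just one choice, so Nate = 6.
Determined: Priya=3, Nate=6, Ivy=9, Dave=1. The other people each still have more than one consistent value. That makes 4.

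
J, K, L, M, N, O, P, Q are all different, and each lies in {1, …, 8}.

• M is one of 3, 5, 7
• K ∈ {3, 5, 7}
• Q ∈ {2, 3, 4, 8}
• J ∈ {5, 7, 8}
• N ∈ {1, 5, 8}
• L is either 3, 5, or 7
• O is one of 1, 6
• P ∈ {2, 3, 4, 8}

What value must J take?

The 8 variables together cover exactly {1, 2, 3, 4, 5, 6, 7, 8} — 8 values for 8 variables — and 6 appears only in O's list, so O = 6.
Among the 7 still-open variables, 1 fits only N (and all 7 values in {1, 2, 3, 4, 5, 7, 8} must be used), so N = 1.
The 3 variables K, L, M are confined to {3, 5, 7}, which locks those values in; drop them from J, P, Q.
So J = 8.

8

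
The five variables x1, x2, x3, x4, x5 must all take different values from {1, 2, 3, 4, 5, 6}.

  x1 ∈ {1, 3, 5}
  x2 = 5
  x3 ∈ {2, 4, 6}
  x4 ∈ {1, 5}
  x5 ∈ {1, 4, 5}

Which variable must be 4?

x2's domain is down to {5}, so x2 = 5. Remove 5 from x1, x4, x5.
x4's domain is down to {1}, so x4 = 1. Eliminate 1 elsewhere: x1, x5.

x5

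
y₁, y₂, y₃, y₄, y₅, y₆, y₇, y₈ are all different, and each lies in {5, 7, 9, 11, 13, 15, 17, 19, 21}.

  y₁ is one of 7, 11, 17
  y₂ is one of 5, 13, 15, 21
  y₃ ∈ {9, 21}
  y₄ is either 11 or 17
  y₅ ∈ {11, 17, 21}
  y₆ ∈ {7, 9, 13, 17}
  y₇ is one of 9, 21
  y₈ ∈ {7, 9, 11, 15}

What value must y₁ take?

Among the 8 variables, 5 fits only y₂ (and all 8 values in {5, 7, 9, 11, 13, 15, 17, 21} must be used), so y₂ = 5.
Among the 7 still-open variables, 13 fits only y₆ (and all 7 values in {7, 9, 11, 13, 15, 17, 21} must be used), so y₆ = 13.
The 6 still-open variables together cover exactly {7, 9, 11, 15, 17, 21} — 6 values for 6 variables — and 15 appears only in y₈'s list, so y₈ = 15.
Among the 5 still-open variables, 7 fits only y₁ (and all 5 values in {7, 9, 11, 17, 21} must be used), so y₁ = 7.

7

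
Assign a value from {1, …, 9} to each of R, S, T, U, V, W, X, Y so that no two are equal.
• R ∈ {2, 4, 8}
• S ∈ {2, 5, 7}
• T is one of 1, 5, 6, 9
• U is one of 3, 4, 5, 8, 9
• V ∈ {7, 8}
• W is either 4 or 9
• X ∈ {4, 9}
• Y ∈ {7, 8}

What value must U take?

3

V and Y share exactly the 2 values {7, 8}; by pigeonhole those values go to them, so strike 7, 8 from R, S, U.
W and X share exactly the 2 values {4, 9}; by pigeonhole those values go to them, so strike 4, 9 from R, T, U.
R's domain is down to {2}, so R = 2. So S can't be 2.
That leaves S = 5. So T, U can't be 5.
So U = 3.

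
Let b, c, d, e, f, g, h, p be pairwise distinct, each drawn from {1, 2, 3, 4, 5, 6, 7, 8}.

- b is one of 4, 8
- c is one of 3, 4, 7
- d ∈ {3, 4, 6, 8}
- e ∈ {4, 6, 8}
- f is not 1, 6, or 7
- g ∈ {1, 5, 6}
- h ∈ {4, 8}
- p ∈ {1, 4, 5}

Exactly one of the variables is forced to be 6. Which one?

The 8 variables draw from only 8 values {1, 2, 3, 4, 5, 6, 7, 8}, so each is used; only f can be 2, hence f = 2.
Among the 7 still-open variables, 7 fits only c (and all 7 values in {1, 3, 4, 5, 6, 7, 8} must be used), so c = 7.
The 6 still-open variables together cover exactly {1, 3, 4, 5, 6, 8} — 6 values for 6 variables — and 3 appears only in d's list, so d = 3.
b and h share exactly the 2 values {4, 8}; by pigeonhole those values go to them, so strike 4, 8 from e, p.
So 6 goes to e.

e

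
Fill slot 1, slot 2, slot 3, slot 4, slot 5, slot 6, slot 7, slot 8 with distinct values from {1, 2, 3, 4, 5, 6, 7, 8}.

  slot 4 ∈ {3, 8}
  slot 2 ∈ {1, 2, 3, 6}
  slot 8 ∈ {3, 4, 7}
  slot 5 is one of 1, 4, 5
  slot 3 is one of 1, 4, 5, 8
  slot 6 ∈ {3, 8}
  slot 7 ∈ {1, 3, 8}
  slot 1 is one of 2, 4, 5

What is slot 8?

The 8 variables draw from only 8 values {1, 2, 3, 4, 5, 6, 7, 8}, so each is used; only slot 2 can be 6, hence slot 2 = 6.
The 7 still-open variables draw from only 7 values {1, 2, 3, 4, 5, 7, 8}, so each is used; only slot 1 can be 2, hence slot 1 = 2.
Among the 6 still-open variables, 7 fits only slot 8 (and all 6 values in {1, 3, 4, 5, 7, 8} must be used), so slot 8 = 7.

7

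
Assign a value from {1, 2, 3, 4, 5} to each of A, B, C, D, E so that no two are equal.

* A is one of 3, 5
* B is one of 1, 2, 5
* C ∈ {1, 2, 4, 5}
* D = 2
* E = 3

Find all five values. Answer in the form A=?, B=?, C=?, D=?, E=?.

A=5, B=1, C=4, D=2, E=3

D must be 2 (only option left). So B, C can't be 2.
That leaves E = 3. Eliminate 3 elsewhere: A.
A must be 5 (only option left). So B, C can't be 5.
B has just one choice, so B = 1. Eliminate 1 elsewhere: C.
That leaves C = 4.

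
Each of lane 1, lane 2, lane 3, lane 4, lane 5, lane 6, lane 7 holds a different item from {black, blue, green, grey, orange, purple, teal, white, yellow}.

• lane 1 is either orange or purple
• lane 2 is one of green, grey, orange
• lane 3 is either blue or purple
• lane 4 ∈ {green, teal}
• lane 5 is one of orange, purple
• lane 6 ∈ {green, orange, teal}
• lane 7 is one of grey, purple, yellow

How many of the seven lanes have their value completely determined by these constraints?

Among the 7 variables, blue fits only lane 3 (and all 7 values in {blue, green, grey, orange, purple, teal, yellow} must be used), so lane 3 = blue.
The 6 still-open variables together cover exactly {green, grey, orange, purple, teal, yellow} — 6 values for 6 variables — and yellow appears only in lane 7's list, so lane 7 = yellow.
The 5 still-open variables together cover exactly {green, grey, orange, purple, teal} — 5 values for 5 variables — and grey appears only in lane 2's list, so lane 2 = grey.
The 2 variables lane 1 and lane 5 are confined to {orange, purple}, which locks those values in; drop them from lane 6.
Determined: lane 2=grey, lane 3=blue, lane 7=yellow. The other lanes each still have more than one consistent value. That makes 3.

3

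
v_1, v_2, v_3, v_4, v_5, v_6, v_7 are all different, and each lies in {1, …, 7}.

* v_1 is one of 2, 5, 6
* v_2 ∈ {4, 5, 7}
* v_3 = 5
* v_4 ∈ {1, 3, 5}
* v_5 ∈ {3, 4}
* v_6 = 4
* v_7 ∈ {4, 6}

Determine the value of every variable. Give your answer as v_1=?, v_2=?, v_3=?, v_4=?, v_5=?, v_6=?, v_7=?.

v_1=2, v_2=7, v_3=5, v_4=1, v_5=3, v_6=4, v_7=6

v_3's domain is down to {5}, so v_3 = 5. Eliminate 5 elsewhere: v_1, v_2, v_4.
v_6's domain is down to {4}, so v_6 = 4. So v_2, v_5, v_7 can't be 4.
v_7 has just one choice, so v_7 = 6. Eliminate 6 elsewhere: v_1.
That leaves v_1 = 2.
That leaves v_2 = 7.
v_5's domain is down to {3}, so v_5 = 3. Strike 3 from v_4.
v_4 must be 1 (only option left).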